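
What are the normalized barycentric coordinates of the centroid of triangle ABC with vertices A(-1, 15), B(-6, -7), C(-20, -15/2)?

(1/3, 1/3, 1/3)

The centroid is the average of the vertices, so each weight is 1/3.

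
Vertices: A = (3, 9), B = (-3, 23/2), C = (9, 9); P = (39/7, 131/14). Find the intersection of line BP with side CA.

(7, 9)

Barycentric coordinates of P with respect to ABC: (2/7, 1/7, 4/7).
On side CA the B-coordinate is zero; dropping P's B-weight 1/7 and renormalizing the remaining 4/7 : 2/7 gives weights 2/3, 1/3 on C, A.
Q = (2/3)·(9, 9) + (1/3)·(3, 9) = (7, 9).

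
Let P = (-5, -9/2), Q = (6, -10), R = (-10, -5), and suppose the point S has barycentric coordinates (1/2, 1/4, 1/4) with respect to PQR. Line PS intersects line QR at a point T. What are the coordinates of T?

Line PS meets QR where the P-coordinate vanishes; zeroing S's P-weight and renormalizing leaves Q, R-weights 1/4 : 1/4 → (1/2, 1/2).
So T = (1/2)·Q + (1/2)·R = (-2, -15/2).

(-2, -15/2)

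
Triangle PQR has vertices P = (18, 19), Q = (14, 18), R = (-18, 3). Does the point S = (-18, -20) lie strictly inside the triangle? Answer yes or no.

no

Barycentric coordinates of S: (184/7, -207/7, 30/7).
The three coordinates are positive, negative, positive; a point is interior exactly when all three are positive.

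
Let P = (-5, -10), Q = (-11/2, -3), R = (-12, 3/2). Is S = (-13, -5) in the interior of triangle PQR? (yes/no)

no

Barycentric coordinates of S: (187/173, -228/173, 214/173).
The three coordinates are positive, negative, positive; a point is interior exactly when all three are positive.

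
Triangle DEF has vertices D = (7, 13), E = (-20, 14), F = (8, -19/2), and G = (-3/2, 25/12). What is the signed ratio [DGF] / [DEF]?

[DEF] = ½·(7·(14−(-19/2)) + (-20)·(-19/2−13) + 8·(13−14)) = ½·(329/2 + 450 − 8) = 1213/4.
[DGF] = ½·(7·(25/12−(-19/2)) + (-3/2)·(-19/2−13) + 8·(13−(25/12))) = ½·(973/12 + 135/4 + 262/3) = 1213/12, so the ratio is (1213/12)/(1213/4) = 1/3.

1/3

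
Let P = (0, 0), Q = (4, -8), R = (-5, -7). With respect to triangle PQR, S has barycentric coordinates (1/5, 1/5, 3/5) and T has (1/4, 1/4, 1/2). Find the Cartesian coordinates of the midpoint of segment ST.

Barycentric coordinates of the midpoint are the average: (9/40, 9/40, 11/20).
Converting: (9/40)·P + (9/40)·Q + (11/20)·R = (-37/20, -113/20).

(-37/20, -113/20)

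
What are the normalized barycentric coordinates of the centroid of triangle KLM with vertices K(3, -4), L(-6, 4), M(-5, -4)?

The centroid is the average of the vertices, so each weight is 1/3.

(1/3, 1/3, 1/3)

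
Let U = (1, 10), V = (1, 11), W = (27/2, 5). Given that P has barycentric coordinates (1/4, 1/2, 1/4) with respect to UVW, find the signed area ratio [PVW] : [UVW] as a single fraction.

The signed ratio [PVW]/[UVW] equals the barycentric coordinate of P at vertex U, which is 1/4.

1/4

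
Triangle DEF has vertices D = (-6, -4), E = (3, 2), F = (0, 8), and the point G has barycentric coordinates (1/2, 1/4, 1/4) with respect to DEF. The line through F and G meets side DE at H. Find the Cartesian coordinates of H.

(-3, -2)

Line FG meets DE where the F-coordinate vanishes; zeroing G's F-weight and renormalizing leaves D, E-weights 1/2 : 1/4 → (2/3, 1/3).
So H = (2/3)·D + (1/3)·E = (-3, -2).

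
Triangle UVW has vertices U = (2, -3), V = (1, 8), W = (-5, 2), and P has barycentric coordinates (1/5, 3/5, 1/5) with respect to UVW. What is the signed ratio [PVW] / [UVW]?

1/5

The signed ratio [PVW]/[UVW] equals the barycentric coordinate of P at vertex U, which is 1/5.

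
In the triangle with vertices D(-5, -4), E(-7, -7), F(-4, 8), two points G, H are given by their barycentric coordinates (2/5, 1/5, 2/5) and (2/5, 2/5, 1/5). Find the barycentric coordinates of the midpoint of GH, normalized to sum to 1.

(2/5, 3/10, 3/10)

Since both coordinate triples sum to 1, the midpoint's barycentrics are the componentwise average.
(2/5+2/5)/2 = 2/5; similarly 3/10 and 3/10.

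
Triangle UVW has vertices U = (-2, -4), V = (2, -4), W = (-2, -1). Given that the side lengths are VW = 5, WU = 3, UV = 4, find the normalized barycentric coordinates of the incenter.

(5/12, 1/4, 1/3)

The incenter has barycentric coordinates proportional to the opposite side lengths: (5 : 3 : 4).
Normalizing by 5+3+4 = 12 gives (5/12, 1/4, 1/3).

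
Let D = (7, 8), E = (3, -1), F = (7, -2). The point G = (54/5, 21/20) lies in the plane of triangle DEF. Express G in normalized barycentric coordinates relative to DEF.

(2/5, -19/20, 31/20)

Signed area of the reference triangle: [DEF] = ½·(7·(-1−(-2)) + 3·(-2−8) + 7·(8−(-1))) = ½·(7 − 30 + 63) = 20.
[GEF] = ½·((54/5)·(-1−(-2)) + 3·(-2−(21/20)) + 7·(21/20−(-1))) = ½·(54/5 − 183/20 + 287/20) = 8, so the D-coordinate is 8/20 = 2/5.
[DGF] = ½·(7·(21/20−(-2)) + (54/5)·(-2−8) + 7·(8−(21/20))) = ½·(427/20 − 108 + 973/20) = -19, so the E-coordinate is -19/20.
[DEG] = ½·(7·(-1−(21/20)) + 3·(21/20−8) + (54/5)·(8−(-1))) = ½·(-287/20 − 417/20 + 486/5) = 31, so the F-coordinate is 31/20.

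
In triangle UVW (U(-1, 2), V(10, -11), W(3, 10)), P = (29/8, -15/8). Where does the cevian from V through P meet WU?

Barycentric coordinates of P with respect to UVW: (1/2, 3/8, 1/8).
On side WU the V-coordinate is zero; dropping P's V-weight 3/8 and renormalizing the remaining 1/8 : 1/2 gives weights 1/5, 4/5 on W, U.
Q = (1/5)·(3, 10) + (4/5)·(-1, 2) = (-1/5, 18/5).

(-1/5, 18/5)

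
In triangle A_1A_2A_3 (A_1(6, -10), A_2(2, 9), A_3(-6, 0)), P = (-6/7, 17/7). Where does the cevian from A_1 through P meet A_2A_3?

(-2, 9/2)

Barycentric coordinates of P with respect to A_1A_2A_3: (1/7, 3/7, 3/7).
On side A_2A_3 the A_1-coordinate is zero; dropping P's A_1-weight 1/7 and renormalizing the remaining 3/7 : 3/7 gives weights 1/2, 1/2 on A_2, A_3.
Q = (1/2)·(2, 9) + (1/2)·(-6, 0) = (-2, 9/2).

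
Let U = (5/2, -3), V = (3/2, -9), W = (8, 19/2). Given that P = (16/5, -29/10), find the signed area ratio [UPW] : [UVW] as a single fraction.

2/5

[UVW] = ½·((5/2)·(-9−(19/2)) + (3/2)·(19/2−(-3)) + 8·(-3−(-9))) = ½·(-185/4 + 75/4 + 48) = 41/4.
[UPW] = ½·((5/2)·(-29/10−(19/2)) + (16/5)·(19/2−(-3)) + 8·(-3−(-29/10))) = ½·(-31 + 40 − 4/5) = 41/10, so the ratio is (41/10)/(41/4) = 2/5.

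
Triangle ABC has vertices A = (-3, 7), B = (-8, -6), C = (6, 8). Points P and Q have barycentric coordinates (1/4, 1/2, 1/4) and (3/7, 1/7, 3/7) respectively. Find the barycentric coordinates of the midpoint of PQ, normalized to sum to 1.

Since both coordinate triples sum to 1, the midpoint's barycentrics are the componentwise average.
(1/4+3/7)/2 = 19/56; similarly 9/28 and 19/56.

(19/56, 9/28, 19/56)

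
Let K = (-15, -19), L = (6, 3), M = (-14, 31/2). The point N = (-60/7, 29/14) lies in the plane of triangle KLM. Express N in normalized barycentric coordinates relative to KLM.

(2/7, 2/7, 3/7)

Signed area of the reference triangle: [KLM] = ½·((-15)·(3−(31/2)) + 6·(31/2−(-19)) + (-14)·(-19−3)) = ½·(375/2 + 207 + 308) = 1405/4.
[NLM] = ½·((-60/7)·(3−(31/2)) + 6·(31/2−(29/14)) + (-14)·(29/14−3)) = ½·(750/7 + 564/7 + 13) = 1405/14, so the K-coordinate is (1405/14)/(1405/4) = 2/7.
[KNM] = ½·((-15)·(29/14−(31/2)) + (-60/7)·(31/2−(-19)) + (-14)·(-19−(29/14))) = ½·(1410/7 − 2070/7 + 295) = 1405/14, so the L-coordinate is 2/7.
[KLN] = ½·((-15)·(3−(29/14)) + 6·(29/14−(-19)) + (-60/7)·(-19−3)) = ½·(-195/14 + 885/7 + 1320/7) = 4215/28, so the M-coordinate is 3/7.
Check: 2/7 + 2/7 + 3/7 = 1.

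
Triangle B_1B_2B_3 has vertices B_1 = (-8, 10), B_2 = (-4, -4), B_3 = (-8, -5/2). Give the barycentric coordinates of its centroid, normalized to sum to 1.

(1/3, 1/3, 1/3)

The centroid is the average of the vertices, so each weight is 1/3.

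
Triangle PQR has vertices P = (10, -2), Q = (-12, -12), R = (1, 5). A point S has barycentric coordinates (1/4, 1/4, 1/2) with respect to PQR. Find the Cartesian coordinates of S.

S = (1/4)·P + (1/4)·Q + (1/2)·R.
x-coordinate: (1/4)·10 + (1/4)·(-12) + (1/2)·1 = 0.
y-coordinate: (1/4)·(-2) + (1/4)·(-12) + (1/2)·5 = -1.

(0, -1)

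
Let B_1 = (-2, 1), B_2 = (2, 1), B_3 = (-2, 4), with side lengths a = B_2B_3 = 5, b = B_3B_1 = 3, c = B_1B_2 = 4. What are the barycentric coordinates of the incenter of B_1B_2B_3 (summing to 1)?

The incenter has barycentric coordinates proportional to the opposite side lengths: (5 : 3 : 4).
Normalizing by 5+3+4 = 12 gives (5/12, 1/4, 1/3).

(5/12, 1/4, 1/3)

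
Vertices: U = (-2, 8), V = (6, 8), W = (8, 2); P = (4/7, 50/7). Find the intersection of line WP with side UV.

Barycentric coordinates of P with respect to UVW: (5/7, 1/7, 1/7).
On side UV the W-coordinate is zero; dropping P's W-weight 1/7 and renormalizing the remaining 5/7 : 1/7 gives weights 5/6, 1/6 on U, V.
Q = (5/6)·(-2, 8) + (1/6)·(6, 8) = (-2/3, 8).

(-2/3, 8)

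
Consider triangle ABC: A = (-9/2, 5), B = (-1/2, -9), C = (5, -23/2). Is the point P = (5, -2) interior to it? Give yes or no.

Barycentric coordinates of P: (209/268, -361/268, 105/67).
The three coordinates are positive, negative, positive; a point is interior exactly when all three are positive.

no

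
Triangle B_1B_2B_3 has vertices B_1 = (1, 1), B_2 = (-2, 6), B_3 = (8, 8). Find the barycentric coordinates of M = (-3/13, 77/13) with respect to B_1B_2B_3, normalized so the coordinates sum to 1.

(1/13, 10/13, 2/13)

Signed area of the reference triangle: [B_1B_2B_3] = ½·(1·(6−8) + (-2)·(8−1) + 8·(1−6)) = ½·(-2 − 14 − 40) = -28.
[MB_2B_3] = ½·((-3/13)·(6−8) + (-2)·(8−(77/13)) + 8·(77/13−6)) = ½·(6/13 − 54/13 − 8/13) = -28/13, so the B_1-coordinate is (-28/13)/(-28) = 1/13.
[B_1MB_3] = ½·(1·(77/13−8) + (-3/13)·(8−1) + 8·(1−(77/13))) = ½·(-27/13 − 21/13 − 512/13) = -280/13, so the B_2-coordinate is 10/13.
[B_1B_2M] = ½·(1·(6−(77/13)) + (-2)·(77/13−1) + (-3/13)·(1−6)) = ½·(1/13 − 128/13 + 15/13) = -56/13, so the B_3-coordinate is 2/13.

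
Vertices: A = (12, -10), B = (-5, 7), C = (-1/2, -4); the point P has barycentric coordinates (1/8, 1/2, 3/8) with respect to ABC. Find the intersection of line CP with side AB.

Line CP meets AB where the C-coordinate vanishes; zeroing P's C-weight and renormalizing leaves A, B-weights 1/8 : 1/2 → (1/5, 4/5).
So Q = (1/5)·A + (4/5)·B = (-8/5, 18/5).

(-8/5, 18/5)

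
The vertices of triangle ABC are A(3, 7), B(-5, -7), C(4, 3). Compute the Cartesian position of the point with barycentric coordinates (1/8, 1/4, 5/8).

P = (1/8)·A + (1/4)·B + (5/8)·C.
x-coordinate: (1/8)·3 + (1/4)·(-5) + (5/8)·4 = 13/8.
y-coordinate: (1/8)·7 + (1/4)·(-7) + (5/8)·3 = 1.

(13/8, 1)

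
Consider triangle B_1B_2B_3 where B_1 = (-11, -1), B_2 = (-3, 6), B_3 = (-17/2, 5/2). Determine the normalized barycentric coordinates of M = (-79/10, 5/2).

Signed area of the reference triangle: [B_1B_2B_3] = ½·((-11)·(6−(5/2)) + (-3)·(5/2−(-1)) + (-17/2)·(-1−6)) = ½·(-77/2 − 21/2 + 119/2) = 21/4.
[MB_2B_3] = ½·((-79/10)·(6−(5/2)) + (-3)·(5/2−(5/2)) + (-17/2)·(5/2−6)) = ½·(-553/20 + 0 + 119/4) = 21/20, so the B_1-coordinate is (21/20)/(21/4) = 1/5.
[B_1MB_3] = ½·((-11)·(5/2−(5/2)) + (-79/10)·(5/2−(-1)) + (-17/2)·(-1−(5/2))) = ½·(0 − 553/20 + 119/4) = 21/20, so the B_2-coordinate is 1/5.
[B_1B_2M] = ½·((-11)·(6−(5/2)) + (-3)·(5/2−(-1)) + (-79/10)·(-1−6)) = ½·(-77/2 − 21/2 + 553/10) = 63/20, so the B_3-coordinate is 3/5.

(1/5, 1/5, 3/5)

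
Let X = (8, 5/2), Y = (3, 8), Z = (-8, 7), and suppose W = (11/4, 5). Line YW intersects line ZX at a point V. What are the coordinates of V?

Barycentric coordinates of W with respect to XYZ: (1/2, 1/4, 1/4).
On side ZX the Y-coordinate is zero; dropping W's Y-weight 1/4 and renormalizing the remaining 1/4 : 1/2 gives weights 1/3, 2/3 on Z, X.
V = (1/3)·(-8, 7) + (2/3)·(8, 5/2) = (8/3, 4).

(8/3, 4)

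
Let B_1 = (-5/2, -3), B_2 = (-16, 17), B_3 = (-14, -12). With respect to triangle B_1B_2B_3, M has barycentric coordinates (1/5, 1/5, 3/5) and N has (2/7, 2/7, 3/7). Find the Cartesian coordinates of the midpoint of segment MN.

Barycentric coordinates of the midpoint are the average: (17/70, 17/70, 18/35).
Converting: (17/70)·B_1 + (17/70)·B_2 + (18/35)·B_3 = (-1637/140, -97/35).

(-1637/140, -97/35)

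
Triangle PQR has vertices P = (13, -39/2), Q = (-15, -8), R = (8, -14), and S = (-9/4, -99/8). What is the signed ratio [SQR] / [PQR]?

[PQR] = ½·(13·(-8−(-14)) + (-15)·(-14−(-39/2)) + 8·(-39/2−(-8))) = ½·(78 − 165/2 − 92) = -193/4.
[SQR] = ½·((-9/4)·(-8−(-14)) + (-15)·(-14−(-99/8)) + 8·(-99/8−(-8))) = ½·(-27/2 + 195/8 − 35) = -193/16, so the ratio is (-193/16)/(-193/4) = 1/4.

1/4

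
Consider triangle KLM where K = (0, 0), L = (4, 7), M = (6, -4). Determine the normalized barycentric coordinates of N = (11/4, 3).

(3/8, 1/2, 1/8)

Signed area of the reference triangle: [KLM] = ½·(0·(7−(-4)) + 4·(-4−0) + 6·(0−7)) = ½·(0 − 16 − 42) = -29.
[NLM] = ½·((11/4)·(7−(-4)) + 4·(-4−3) + 6·(3−7)) = ½·(121/4 − 28 − 24) = -87/8, so the K-coordinate is (-87/8)/(-29) = 3/8.
[KNM] = ½·(0·(3−(-4)) + (11/4)·(-4−0) + 6·(0−3)) = ½·(0 − 11 − 18) = -29/2, so the L-coordinate is 1/2.
[KLN] = ½·(0·(7−3) + 4·(3−0) + (11/4)·(0−7)) = ½·(0 + 12 − 77/4) = -29/8, so the M-coordinate is 1/8.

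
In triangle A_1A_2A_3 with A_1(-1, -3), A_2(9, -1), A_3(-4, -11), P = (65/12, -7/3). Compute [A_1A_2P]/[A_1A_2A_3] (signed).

1/12

[A_1A_2A_3] = ½·((-1)·(-1−(-11)) + 9·(-11−(-3)) + (-4)·(-3−(-1))) = ½·(-10 − 72 + 8) = -37.
[A_1A_2P] = ½·((-1)·(-1−(-7/3)) + 9·(-7/3−(-3)) + (65/12)·(-3−(-1))) = ½·(-4/3 + 6 − 65/6) = -37/12, so the ratio is (-37/12)/(-37) = 1/12.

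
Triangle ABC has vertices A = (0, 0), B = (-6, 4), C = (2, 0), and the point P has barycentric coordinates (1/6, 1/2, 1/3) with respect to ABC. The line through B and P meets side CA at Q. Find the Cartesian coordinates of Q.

Line BP meets CA where the B-coordinate vanishes; zeroing P's B-weight and renormalizing leaves C, A-weights 1/3 : 1/6 → (2/3, 1/3).
So Q = (2/3)·C + (1/3)·A = (4/3, 0).

(4/3, 0)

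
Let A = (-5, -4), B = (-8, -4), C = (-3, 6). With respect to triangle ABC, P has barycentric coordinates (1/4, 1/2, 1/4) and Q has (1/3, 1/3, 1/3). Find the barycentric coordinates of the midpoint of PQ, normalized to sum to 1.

Since both coordinate triples sum to 1, the midpoint's barycentrics are the componentwise average.
(1/4+1/3)/2 = 7/24; similarly 5/12 and 7/24.

(7/24, 5/12, 7/24)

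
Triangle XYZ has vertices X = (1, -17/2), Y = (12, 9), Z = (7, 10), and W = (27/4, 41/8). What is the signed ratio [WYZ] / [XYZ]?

1/4

[XYZ] = ½·(1·(9−10) + 12·(10−(-17/2)) + 7·(-17/2−9)) = ½·(-1 + 222 − 245/2) = 197/4.
[WYZ] = ½·((27/4)·(9−10) + 12·(10−(41/8)) + 7·(41/8−9)) = ½·(-27/4 + 117/2 − 217/8) = 197/16, so the ratio is (197/16)/(197/4) = 1/4.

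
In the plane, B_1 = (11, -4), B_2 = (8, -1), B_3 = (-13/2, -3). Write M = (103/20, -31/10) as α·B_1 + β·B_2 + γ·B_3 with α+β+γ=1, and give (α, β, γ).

(1/2, 1/5, 3/10)

Signed area of the reference triangle: [B_1B_2B_3] = ½·(11·(-1−(-3)) + 8·(-3−(-4)) + (-13/2)·(-4−(-1))) = ½·(22 + 8 + 39/2) = 99/4.
[MB_2B_3] = ½·((103/20)·(-1−(-3)) + 8·(-3−(-31/10)) + (-13/2)·(-31/10−(-1))) = ½·(103/10 + 4/5 + 273/20) = 99/8, so the B_1-coordinate is (99/8)/(99/4) = 1/2.
[B_1MB_3] = ½·(11·(-31/10−(-3)) + (103/20)·(-3−(-4)) + (-13/2)·(-4−(-31/10))) = ½·(-11/10 + 103/20 + 117/20) = 99/20, so the B_2-coordinate is 1/5.
[B_1B_2M] = ½·(11·(-1−(-31/10)) + 8·(-31/10−(-4)) + (103/20)·(-4−(-1))) = ½·(231/10 + 36/5 − 309/20) = 297/40, so the B_3-coordinate is 3/10.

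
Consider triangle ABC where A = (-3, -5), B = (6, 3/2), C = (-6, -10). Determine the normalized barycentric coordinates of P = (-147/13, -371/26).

(5/13, -7/13, 15/13)

Signed area of the reference triangle: [ABC] = ½·((-3)·(3/2−(-10)) + 6·(-10−(-5)) + (-6)·(-5−(3/2))) = ½·(-69/2 − 30 + 39) = -51/4.
[PBC] = ½·((-147/13)·(3/2−(-10)) + 6·(-10−(-371/26)) + (-6)·(-371/26−(3/2))) = ½·(-3381/26 + 333/13 + 1230/13) = -255/52, so the A-coordinate is (-255/52)/(-51/4) = 5/13.
[APC] = ½·((-3)·(-371/26−(-10)) + (-147/13)·(-10−(-5)) + (-6)·(-5−(-371/26))) = ½·(333/26 + 735/13 − 723/13) = 357/52, so the B-coordinate is -7/13.
[ABP] = ½·((-3)·(3/2−(-371/26)) + 6·(-371/26−(-5)) + (-147/13)·(-5−(3/2))) = ½·(-615/13 − 723/13 + 147/2) = -765/52, so the C-coordinate is 15/13.
Check: 5/13 − 7/13 + 15/13 = 1.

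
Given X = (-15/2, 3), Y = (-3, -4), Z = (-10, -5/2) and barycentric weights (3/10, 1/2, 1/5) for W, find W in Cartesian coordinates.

(-23/4, -8/5)

W = (3/10)·X + (1/2)·Y + (1/5)·Z.
x-coordinate: (3/10)·(-15/2) + (1/2)·(-3) + (1/5)·(-10) = -23/4.
y-coordinate: (3/10)·3 + (1/2)·(-4) + (1/5)·(-5/2) = -8/5.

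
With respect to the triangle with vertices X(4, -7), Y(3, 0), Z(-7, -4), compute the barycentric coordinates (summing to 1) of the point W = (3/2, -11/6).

Signed area of the reference triangle: [XYZ] = ½·(4·(0−(-4)) + 3·(-4−(-7)) + (-7)·(-7−0)) = ½·(16 + 9 + 49) = 37.
[WYZ] = ½·((3/2)·(0−(-4)) + 3·(-4−(-11/6)) + (-7)·(-11/6−0)) = ½·(6 − 13/2 + 77/6) = 37/6, so the X-coordinate is (37/6)/37 = 1/6.
[XWZ] = ½·(4·(-11/6−(-4)) + (3/2)·(-4−(-7)) + (-7)·(-7−(-11/6))) = ½·(26/3 + 9/2 + 217/6) = 74/3, so the Y-coordinate is 2/3.
[XYW] = ½·(4·(0−(-11/6)) + 3·(-11/6−(-7)) + (3/2)·(-7−0)) = ½·(22/3 + 31/2 − 21/2) = 37/6, so the Z-coordinate is 1/6.
Check: 1/6 + 2/3 + 1/6 = 1.

(1/6, 2/3, 1/6)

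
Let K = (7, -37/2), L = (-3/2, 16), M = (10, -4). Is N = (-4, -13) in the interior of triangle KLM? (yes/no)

Barycentric coordinates of N: (1534/907, 704/907, -1331/907).
The three coordinates are positive, positive, negative; a point is interior exactly when all three are positive.

no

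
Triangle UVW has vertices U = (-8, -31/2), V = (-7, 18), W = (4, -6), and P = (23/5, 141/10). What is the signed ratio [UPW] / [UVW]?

3/5

[UVW] = ½·((-8)·(18−(-6)) + (-7)·(-6−(-31/2)) + 4·(-31/2−18)) = ½·(-192 − 133/2 − 134) = -785/4.
[UPW] = ½·((-8)·(141/10−(-6)) + (23/5)·(-6−(-31/2)) + 4·(-31/2−(141/10))) = ½·(-804/5 + 437/10 − 592/5) = -471/4, so the ratio is (-471/4)/(-785/4) = 3/5.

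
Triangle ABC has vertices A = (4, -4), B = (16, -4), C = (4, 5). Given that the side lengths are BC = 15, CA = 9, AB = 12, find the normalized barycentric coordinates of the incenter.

(5/12, 1/4, 1/3)

The incenter has barycentric coordinates proportional to the opposite side lengths: (15 : 9 : 12).
Normalizing by 15+9+12 = 36 gives (5/12, 1/4, 1/3).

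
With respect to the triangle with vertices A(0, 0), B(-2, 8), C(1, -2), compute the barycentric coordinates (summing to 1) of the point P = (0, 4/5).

Signed area of the reference triangle: [ABC] = ½·(0·(8−(-2)) + (-2)·(-2−0) + 1·(0−8)) = ½·(0 + 4 − 8) = -2.
[PBC] = ½·(0·(8−(-2)) + (-2)·(-2−(4/5)) + 1·(4/5−8)) = ½·(0 + 28/5 − 36/5) = -4/5, so the A-coordinate is (-4/5)/(-2) = 2/5.
[APC] = ½·(0·(4/5−(-2)) + 0·(-2−0) + 1·(0−(4/5))) = ½·(0 + 0 − 4/5) = -2/5, so the B-coordinate is 1/5.
[ABP] = ½·(0·(8−(4/5)) + (-2)·(4/5−0) + 0·(0−8)) = ½·(0 − 8/5 + 0) = -4/5, so the C-coordinate is 2/5.
Check: 2/5 + 1/5 + 2/5 = 1.

(2/5, 1/5, 2/5)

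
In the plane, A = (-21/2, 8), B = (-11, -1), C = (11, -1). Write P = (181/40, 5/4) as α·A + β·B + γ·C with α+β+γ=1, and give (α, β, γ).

(1/4, 1/20, 7/10)

Signed area of the reference triangle: [ABC] = ½·((-21/2)·(-1−(-1)) + (-11)·(-1−8) + 11·(8−(-1))) = ½·(0 + 99 + 99) = 99.
[PBC] = ½·((181/40)·(-1−(-1)) + (-11)·(-1−(5/4)) + 11·(5/4−(-1))) = ½·(0 + 99/4 + 99/4) = 99/4, so the A-coordinate is (99/4)/99 = 1/4.
[APC] = ½·((-21/2)·(5/4−(-1)) + (181/40)·(-1−8) + 11·(8−(5/4))) = ½·(-189/8 − 1629/40 + 297/4) = 99/20, so the B-coordinate is 1/20.
[ABP] = ½·((-21/2)·(-1−(5/4)) + (-11)·(5/4−8) + (181/40)·(8−(-1))) = ½·(189/8 + 297/4 + 1629/40) = 693/10, so the C-coordinate is 7/10.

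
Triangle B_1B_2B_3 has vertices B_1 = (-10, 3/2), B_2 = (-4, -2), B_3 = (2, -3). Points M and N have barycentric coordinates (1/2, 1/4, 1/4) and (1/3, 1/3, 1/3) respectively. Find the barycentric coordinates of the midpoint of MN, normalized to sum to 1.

Since both coordinate triples sum to 1, the midpoint's barycentrics are the componentwise average.
(1/2+1/3)/2 = 5/12; similarly 7/24 and 7/24.

(5/12, 7/24, 7/24)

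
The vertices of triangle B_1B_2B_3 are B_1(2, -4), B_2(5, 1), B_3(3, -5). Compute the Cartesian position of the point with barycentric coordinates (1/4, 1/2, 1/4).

(15/4, -7/4)

M = (1/4)·B_1 + (1/2)·B_2 + (1/4)·B_3.
x-coordinate: (1/4)·2 + (1/2)·5 + (1/4)·3 = 15/4.
y-coordinate: (1/4)·(-4) + (1/2)·1 + (1/4)·(-5) = -7/4.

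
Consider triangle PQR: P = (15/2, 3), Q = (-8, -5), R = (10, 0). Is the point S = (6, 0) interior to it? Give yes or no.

Barycentric coordinates of S: (40/133, 24/133, 69/133).
The three coordinates are positive, positive, positive; a point is interior exactly when all three are positive.

yes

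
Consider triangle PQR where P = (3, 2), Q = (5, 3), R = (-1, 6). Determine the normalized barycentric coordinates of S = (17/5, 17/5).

Signed area of the reference triangle: [PQR] = ½·(3·(3−6) + 5·(6−2) + (-1)·(2−3)) = ½·(-9 + 20 + 1) = 6.
[SQR] = ½·((17/5)·(3−6) + 5·(6−(17/5)) + (-1)·(17/5−3)) = ½·(-51/5 + 13 − 2/5) = 6/5, so the P-coordinate is (6/5)/6 = 1/5.
[PSR] = ½·(3·(17/5−6) + (17/5)·(6−2) + (-1)·(2−(17/5))) = ½·(-39/5 + 68/5 + 7/5) = 18/5, so the Q-coordinate is 3/5.
[PQS] = ½·(3·(3−(17/5)) + 5·(17/5−2) + (17/5)·(2−3)) = ½·(-6/5 + 7 − 17/5) = 6/5, so the R-coordinate is 1/5.

(1/5, 3/5, 1/5)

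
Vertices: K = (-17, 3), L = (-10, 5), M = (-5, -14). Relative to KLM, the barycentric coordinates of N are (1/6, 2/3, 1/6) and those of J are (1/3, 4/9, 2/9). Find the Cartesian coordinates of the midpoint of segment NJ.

Barycentric coordinates of the midpoint are the average: (1/4, 5/9, 7/36).
Converting: (1/4)·K + (5/9)·L + (7/36)·M = (-97/9, 29/36).

(-97/9, 29/36)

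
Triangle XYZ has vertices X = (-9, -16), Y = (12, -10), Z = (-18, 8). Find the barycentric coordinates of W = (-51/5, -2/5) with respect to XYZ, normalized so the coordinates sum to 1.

(1/5, 1/5, 3/5)

Signed area of the reference triangle: [XYZ] = ½·((-9)·(-10−8) + 12·(8−(-16)) + (-18)·(-16−(-10))) = ½·(162 + 288 + 108) = 279.
[WYZ] = ½·((-51/5)·(-10−8) + 12·(8−(-2/5)) + (-18)·(-2/5−(-10))) = ½·(918/5 + 504/5 − 864/5) = 279/5, so the X-coordinate is (279/5)/279 = 1/5.
[XWZ] = ½·((-9)·(-2/5−8) + (-51/5)·(8−(-16)) + (-18)·(-16−(-2/5))) = ½·(378/5 − 1224/5 + 1404/5) = 279/5, so the Y-coordinate is 1/5.
[XYW] = ½·((-9)·(-10−(-2/5)) + 12·(-2/5−(-16)) + (-51/5)·(-16−(-10))) = ½·(432/5 + 936/5 + 306/5) = 837/5, so the Z-coordinate is 3/5.
Check: 1/5 + 1/5 + 3/5 = 1.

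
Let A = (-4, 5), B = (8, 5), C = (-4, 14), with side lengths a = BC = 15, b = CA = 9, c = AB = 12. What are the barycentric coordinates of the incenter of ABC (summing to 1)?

(5/12, 1/4, 1/3)

The incenter has barycentric coordinates proportional to the opposite side lengths: (15 : 9 : 12).
Normalizing by 15+9+12 = 36 gives (5/12, 1/4, 1/3).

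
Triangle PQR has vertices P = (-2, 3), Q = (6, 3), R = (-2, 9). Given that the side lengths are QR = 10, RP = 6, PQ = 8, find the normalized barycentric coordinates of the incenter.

(5/12, 1/4, 1/3)

The incenter has barycentric coordinates proportional to the opposite side lengths: (10 : 6 : 8).
Normalizing by 10+6+8 = 24 gives (5/12, 1/4, 1/3).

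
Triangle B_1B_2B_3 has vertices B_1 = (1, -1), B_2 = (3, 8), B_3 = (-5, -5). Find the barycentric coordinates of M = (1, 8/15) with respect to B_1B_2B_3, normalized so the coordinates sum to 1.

(11/15, 1/5, 1/15)

Signed area of the reference triangle: [B_1B_2B_3] = ½·(1·(8−(-5)) + 3·(-5−(-1)) + (-5)·(-1−8)) = ½·(13 − 12 + 45) = 23.
[MB_2B_3] = ½·(1·(8−(-5)) + 3·(-5−(8/15)) + (-5)·(8/15−8)) = ½·(13 − 83/5 + 112/3) = 253/15, so the B_1-coordinate is (253/15)/23 = 11/15.
[B_1MB_3] = ½·(1·(8/15−(-5)) + 1·(-5−(-1)) + (-5)·(-1−(8/15))) = ½·(83/15 − 4 + 23/3) = 23/5, so the B_2-coordinate is 1/5.
[B_1B_2M] = ½·(1·(8−(8/15)) + 3·(8/15−(-1)) + 1·(-1−8)) = ½·(112/15 + 23/5 − 9) = 23/15, so the B_3-coordinate is 1/15.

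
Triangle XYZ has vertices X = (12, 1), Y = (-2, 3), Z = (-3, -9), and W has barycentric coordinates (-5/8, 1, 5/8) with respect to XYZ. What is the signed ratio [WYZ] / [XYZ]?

-5/8

The signed ratio [WYZ]/[XYZ] equals the barycentric coordinate of W at vertex X, which is -5/8.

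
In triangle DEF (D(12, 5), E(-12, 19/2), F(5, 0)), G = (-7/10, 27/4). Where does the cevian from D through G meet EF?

Barycentric coordinates of G with respect to DEF: (2/5, 1/2, 1/10).
On side EF the D-coordinate is zero; dropping G's D-weight 2/5 and renormalizing the remaining 1/2 : 1/10 gives weights 5/6, 1/6 on E, F.
H = (5/6)·(-12, 19/2) + (1/6)·(5, 0) = (-55/6, 95/12).

(-55/6, 95/12)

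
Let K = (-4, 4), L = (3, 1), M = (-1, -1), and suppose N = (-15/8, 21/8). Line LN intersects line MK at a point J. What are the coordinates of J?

(-7/2, 19/6)

Barycentric coordinates of N with respect to KLM: (5/8, 1/4, 1/8).
On side MK the L-coordinate is zero; dropping N's L-weight 1/4 and renormalizing the remaining 1/8 : 5/8 gives weights 1/6, 5/6 on M, K.
J = (1/6)·(-1, -1) + (5/6)·(-4, 4) = (-7/2, 19/6).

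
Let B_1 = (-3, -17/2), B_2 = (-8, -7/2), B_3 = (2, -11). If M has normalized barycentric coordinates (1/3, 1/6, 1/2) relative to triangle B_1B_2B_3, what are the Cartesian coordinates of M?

(-4/3, -107/12)

M = (1/3)·B_1 + (1/6)·B_2 + (1/2)·B_3.
x-coordinate: (1/3)·(-3) + (1/6)·(-8) + (1/2)·2 = -4/3.
y-coordinate: (1/3)·(-17/2) + (1/6)·(-7/2) + (1/2)·(-11) = -107/12.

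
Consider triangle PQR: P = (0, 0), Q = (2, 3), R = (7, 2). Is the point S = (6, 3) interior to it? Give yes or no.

Barycentric coordinates of S: (-4/17, 9/17, 12/17).
The three coordinates are negative, positive, positive; a point is interior exactly when all three are positive.

no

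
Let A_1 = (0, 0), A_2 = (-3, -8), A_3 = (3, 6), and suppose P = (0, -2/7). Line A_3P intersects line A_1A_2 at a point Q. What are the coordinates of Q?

(-1/2, -4/3)

Barycentric coordinates of P with respect to A_1A_2A_3: (5/7, 1/7, 1/7).
On side A_1A_2 the A_3-coordinate is zero; dropping P's A_3-weight 1/7 and renormalizing the remaining 5/7 : 1/7 gives weights 5/6, 1/6 on A_1, A_2.
Q = (5/6)·(0, 0) + (1/6)·(-3, -8) = (-1/2, -4/3).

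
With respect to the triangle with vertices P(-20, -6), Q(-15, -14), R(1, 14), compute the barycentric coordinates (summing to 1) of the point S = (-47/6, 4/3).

(1/6, 1/3, 1/2)

Signed area of the reference triangle: [PQR] = ½·((-20)·(-14−14) + (-15)·(14−(-6)) + 1·(-6−(-14))) = ½·(560 − 300 + 8) = 134.
[SQR] = ½·((-47/6)·(-14−14) + (-15)·(14−(4/3)) + 1·(4/3−(-14))) = ½·(658/3 − 190 + 46/3) = 67/3, so the P-coordinate is (67/3)/134 = 1/6.
[PSR] = ½·((-20)·(4/3−14) + (-47/6)·(14−(-6)) + 1·(-6−(4/3))) = ½·(760/3 − 470/3 − 22/3) = 134/3, so the Q-coordinate is 1/3.
[PQS] = ½·((-20)·(-14−(4/3)) + (-15)·(4/3−(-6)) + (-47/6)·(-6−(-14))) = ½·(920/3 − 110 − 188/3) = 67, so the R-coordinate is 1/2.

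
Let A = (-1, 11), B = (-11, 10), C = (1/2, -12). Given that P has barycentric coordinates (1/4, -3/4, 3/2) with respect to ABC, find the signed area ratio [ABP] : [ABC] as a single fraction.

3/2

The signed ratio [ABP]/[ABC] equals the barycentric coordinate of P at vertex C, which is 3/2.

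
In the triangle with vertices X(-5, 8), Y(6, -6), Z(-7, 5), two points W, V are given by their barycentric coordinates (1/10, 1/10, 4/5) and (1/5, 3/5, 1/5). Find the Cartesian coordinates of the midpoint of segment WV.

(-43/20, 8/5)

Barycentric coordinates of the midpoint are the average: (3/20, 7/20, 1/2).
Converting: (3/20)·X + (7/20)·Y + (1/2)·Z = (-43/20, 8/5).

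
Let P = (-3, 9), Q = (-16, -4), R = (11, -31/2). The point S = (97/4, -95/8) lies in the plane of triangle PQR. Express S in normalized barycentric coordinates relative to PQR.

Signed area of the reference triangle: [PQR] = ½·((-3)·(-4−(-31/2)) + (-16)·(-31/2−9) + 11·(9−(-4))) = ½·(-69/2 + 392 + 143) = 1001/4.
[SQR] = ½·((97/4)·(-4−(-31/2)) + (-16)·(-31/2−(-95/8)) + 11·(-95/8−(-4))) = ½·(2231/8 + 58 − 693/8) = 1001/8, so the P-coordinate is (1001/8)/(1001/4) = 1/2.
[PSR] = ½·((-3)·(-95/8−(-31/2)) + (97/4)·(-31/2−9) + 11·(9−(-95/8))) = ½·(-87/8 − 4753/8 + 1837/8) = -3003/16, so the Q-coordinate is -3/4.
[PQS] = ½·((-3)·(-4−(-95/8)) + (-16)·(-95/8−9) + (97/4)·(9−(-4))) = ½·(-189/8 + 334 + 1261/4) = 5005/16, so the R-coordinate is 5/4.
Check: 1/2 − 3/4 + 5/4 = 1.

(1/2, -3/4, 5/4)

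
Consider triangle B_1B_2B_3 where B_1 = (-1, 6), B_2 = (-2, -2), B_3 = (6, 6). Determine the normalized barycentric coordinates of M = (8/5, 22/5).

Signed area of the reference triangle: [B_1B_2B_3] = ½·((-1)·(-2−6) + (-2)·(6−6) + 6·(6−(-2))) = ½·(8 + 0 + 48) = 28.
[MB_2B_3] = ½·((8/5)·(-2−6) + (-2)·(6−(22/5)) + 6·(22/5−(-2))) = ½·(-64/5 − 16/5 + 192/5) = 56/5, so the B_1-coordinate is (56/5)/28 = 2/5.
[B_1MB_3] = ½·((-1)·(22/5−6) + (8/5)·(6−6) + 6·(6−(22/5))) = ½·(8/5 + 0 + 48/5) = 28/5, so the B_2-coordinate is 1/5.
[B_1B_2M] = ½·((-1)·(-2−(22/5)) + (-2)·(22/5−6) + (8/5)·(6−(-2))) = ½·(32/5 + 16/5 + 64/5) = 56/5, so the B_3-coordinate is 2/5.

(2/5, 1/5, 2/5)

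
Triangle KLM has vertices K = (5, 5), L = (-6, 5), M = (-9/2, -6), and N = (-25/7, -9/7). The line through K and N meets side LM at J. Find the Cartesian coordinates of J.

(-5, -7/3)

Barycentric coordinates of N with respect to KLM: (1/7, 2/7, 4/7).
On side LM the K-coordinate is zero; dropping N's K-weight 1/7 and renormalizing the remaining 2/7 : 4/7 gives weights 1/3, 2/3 on L, M.
J = (1/3)·(-6, 5) + (2/3)·(-9/2, -6) = (-5, -7/3).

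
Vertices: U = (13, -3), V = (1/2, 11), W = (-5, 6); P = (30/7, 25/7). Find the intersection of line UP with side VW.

Barycentric coordinates of P with respect to UVW: (3/7, 2/7, 2/7).
On side VW the U-coordinate is zero; dropping P's U-weight 3/7 and renormalizing the remaining 2/7 : 2/7 gives weights 1/2, 1/2 on V, W.
Q = (1/2)·(1/2, 11) + (1/2)·(-5, 6) = (-9/4, 17/2).

(-9/4, 17/2)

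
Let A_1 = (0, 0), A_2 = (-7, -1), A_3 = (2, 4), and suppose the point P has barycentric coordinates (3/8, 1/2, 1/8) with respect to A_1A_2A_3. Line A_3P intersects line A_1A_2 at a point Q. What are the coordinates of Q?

Line A_3P meets A_1A_2 where the A_3-coordinate vanishes; zeroing P's A_3-weight and renormalizing leaves A_1, A_2-weights 3/8 : 1/2 → (3/7, 4/7).
So Q = (3/7)·A_1 + (4/7)·A_2 = (-4, -4/7).

(-4, -4/7)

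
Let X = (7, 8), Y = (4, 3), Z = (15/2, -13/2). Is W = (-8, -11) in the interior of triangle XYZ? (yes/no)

Barycentric coordinates of W: (-163/46, 227/46, -9/23).
The three coordinates are negative, positive, negative; a point is interior exactly when all three are positive.

no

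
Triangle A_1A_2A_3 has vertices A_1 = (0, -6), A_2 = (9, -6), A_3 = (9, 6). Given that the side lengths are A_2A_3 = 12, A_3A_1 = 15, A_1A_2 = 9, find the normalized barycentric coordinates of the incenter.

The incenter has barycentric coordinates proportional to the opposite side lengths: (12 : 15 : 9).
Normalizing by 12+15+9 = 36 gives (1/3, 5/12, 1/4).

(1/3, 5/12, 1/4)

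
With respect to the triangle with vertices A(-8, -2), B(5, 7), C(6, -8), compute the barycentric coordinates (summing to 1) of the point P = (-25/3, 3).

(1, 1/3, -1/3)

Signed area of the reference triangle: [ABC] = ½·((-8)·(7−(-8)) + 5·(-8−(-2)) + 6·(-2−7)) = ½·(-120 − 30 − 54) = -102.
[PBC] = ½·((-25/3)·(7−(-8)) + 5·(-8−3) + 6·(3−7)) = ½·(-125 − 55 − 24) = -102, so the A-coordinate is (-102)/(-102) = 1.
[APC] = ½·((-8)·(3−(-8)) + (-25/3)·(-8−(-2)) + 6·(-2−3)) = ½·(-88 + 50 − 30) = -34, so the B-coordinate is 1/3.
[ABP] = ½·((-8)·(7−3) + 5·(3−(-2)) + (-25/3)·(-2−7)) = ½·(-32 + 25 + 75) = 34, so the C-coordinate is -1/3.
Check: 1 + 1/3 − 1/3 = 1.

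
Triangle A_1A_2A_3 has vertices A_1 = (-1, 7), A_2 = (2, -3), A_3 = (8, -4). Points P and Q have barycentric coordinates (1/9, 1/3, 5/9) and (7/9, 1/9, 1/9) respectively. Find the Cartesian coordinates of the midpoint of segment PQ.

(8/3, 10/9)

Barycentric coordinates of the midpoint are the average: (4/9, 2/9, 1/3).
Converting: (4/9)·A_1 + (2/9)·A_2 + (1/3)·A_3 = (8/3, 10/9).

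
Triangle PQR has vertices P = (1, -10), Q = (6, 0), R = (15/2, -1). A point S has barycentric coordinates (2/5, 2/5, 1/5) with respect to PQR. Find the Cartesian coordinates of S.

(43/10, -21/5)

S = (2/5)·P + (2/5)·Q + (1/5)·R.
x-coordinate: (2/5)·1 + (2/5)·6 + (1/5)·(15/2) = 43/10.
y-coordinate: (2/5)·(-10) + (2/5)·0 + (1/5)·(-1) = -21/5.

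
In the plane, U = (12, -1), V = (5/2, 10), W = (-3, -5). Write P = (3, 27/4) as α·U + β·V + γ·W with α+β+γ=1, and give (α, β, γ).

(1/8, 3/4, 1/8)

Signed area of the reference triangle: [UVW] = ½·(12·(10−(-5)) + (5/2)·(-5−(-1)) + (-3)·(-1−10)) = ½·(180 − 10 + 33) = 203/2.
[PVW] = ½·(3·(10−(-5)) + (5/2)·(-5−(27/4)) + (-3)·(27/4−10)) = ½·(45 − 235/8 + 39/4) = 203/16, so the U-coordinate is (203/16)/(203/2) = 1/8.
[UPW] = ½·(12·(27/4−(-5)) + 3·(-5−(-1)) + (-3)·(-1−(27/4))) = ½·(141 − 12 + 93/4) = 609/8, so the V-coordinate is 3/4.
[UVP] = ½·(12·(10−(27/4)) + (5/2)·(27/4−(-1)) + 3·(-1−10)) = ½·(39 + 155/8 − 33) = 203/16, so the W-coordinate is 1/8.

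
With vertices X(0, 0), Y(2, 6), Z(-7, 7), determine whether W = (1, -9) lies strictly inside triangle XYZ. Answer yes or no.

Barycentric coordinates of W: (17/7, -1, -3/7).
The three coordinates are positive, negative, negative; a point is interior exactly when all three are positive.

no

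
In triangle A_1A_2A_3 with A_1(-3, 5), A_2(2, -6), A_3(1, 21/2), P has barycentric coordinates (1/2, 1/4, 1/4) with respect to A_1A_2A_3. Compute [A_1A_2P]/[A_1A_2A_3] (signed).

The signed ratio [A_1A_2P]/[A_1A_2A_3] equals the barycentric coordinate of P at vertex A_3, which is 1/4.

1/4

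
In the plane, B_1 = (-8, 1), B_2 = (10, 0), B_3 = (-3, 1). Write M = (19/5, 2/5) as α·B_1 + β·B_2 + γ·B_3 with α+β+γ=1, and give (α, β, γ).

Signed area of the reference triangle: [B_1B_2B_3] = ½·((-8)·(0−1) + 10·(1−1) + (-3)·(1−0)) = ½·(8 + 0 − 3) = 5/2.
[MB_2B_3] = ½·((19/5)·(0−1) + 10·(1−(2/5)) + (-3)·(2/5−0)) = ½·(-19/5 + 6 − 6/5) = 1/2, so the B_1-coordinate is (1/2)/(5/2) = 1/5.
[B_1MB_3] = ½·((-8)·(2/5−1) + (19/5)·(1−1) + (-3)·(1−(2/5))) = ½·(24/5 + 0 − 9/5) = 3/2, so the B_2-coordinate is 3/5.
[B_1B_2M] = ½·((-8)·(0−(2/5)) + 10·(2/5−1) + (19/5)·(1−0)) = ½·(16/5 − 6 + 19/5) = 1/2, so the B_3-coordinate is 1/5.
Check: 1/5 + 3/5 + 1/5 = 1.

(1/5, 3/5, 1/5)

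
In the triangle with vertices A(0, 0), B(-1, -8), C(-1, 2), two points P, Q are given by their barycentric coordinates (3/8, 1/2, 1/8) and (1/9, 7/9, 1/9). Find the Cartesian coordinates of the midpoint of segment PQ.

Barycentric coordinates of the midpoint are the average: (35/144, 23/36, 17/144).
Converting: (35/144)·A + (23/36)·B + (17/144)·C = (-109/144, -39/8).

(-109/144, -39/8)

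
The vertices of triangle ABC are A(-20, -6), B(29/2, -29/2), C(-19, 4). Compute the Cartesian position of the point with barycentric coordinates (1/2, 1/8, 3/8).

(-245/16, -53/16)

P = (1/2)·A + (1/8)·B + (3/8)·C.
x-coordinate: (1/2)·(-20) + (1/8)·(29/2) + (3/8)·(-19) = -245/16.
y-coordinate: (1/2)·(-6) + (1/8)·(-29/2) + (3/8)·4 = -53/16.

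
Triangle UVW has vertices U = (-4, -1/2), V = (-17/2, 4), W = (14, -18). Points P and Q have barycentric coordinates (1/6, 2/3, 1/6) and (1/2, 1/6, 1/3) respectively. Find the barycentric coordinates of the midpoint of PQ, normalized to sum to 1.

(1/3, 5/12, 1/4)

Since both coordinate triples sum to 1, the midpoint's barycentrics are the componentwise average.
(1/6+1/2)/2 = 1/3; similarly 5/12 and 1/4.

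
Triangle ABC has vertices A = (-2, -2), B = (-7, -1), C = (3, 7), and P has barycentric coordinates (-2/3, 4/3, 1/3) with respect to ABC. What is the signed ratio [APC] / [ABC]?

The signed ratio [APC]/[ABC] equals the barycentric coordinate of P at vertex B, which is 4/3.

4/3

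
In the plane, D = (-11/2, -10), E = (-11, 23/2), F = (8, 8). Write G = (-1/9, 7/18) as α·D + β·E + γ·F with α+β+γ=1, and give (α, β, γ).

Signed area of the reference triangle: [DEF] = ½·((-11/2)·(23/2−8) + (-11)·(8−(-10)) + 8·(-10−(23/2))) = ½·(-77/4 − 198 − 172) = -1557/8.
[GEF] = ½·((-1/9)·(23/2−8) + (-11)·(8−(7/18)) + 8·(7/18−(23/2))) = ½·(-7/18 − 1507/18 − 800/9) = -173/2, so the D-coordinate is (-173/2)/(-1557/8) = 4/9.
[DGF] = ½·((-11/2)·(7/18−8) + (-1/9)·(8−(-10)) + 8·(-10−(7/18))) = ½·(1507/36 − 2 − 748/9) = -173/8, so the E-coordinate is 1/9.
[DEG] = ½·((-11/2)·(23/2−(7/18)) + (-11)·(7/18−(-10)) + (-1/9)·(-10−(23/2))) = ½·(-550/9 − 2057/18 + 43/18) = -173/2, so the F-coordinate is 4/9.

(4/9, 1/9, 4/9)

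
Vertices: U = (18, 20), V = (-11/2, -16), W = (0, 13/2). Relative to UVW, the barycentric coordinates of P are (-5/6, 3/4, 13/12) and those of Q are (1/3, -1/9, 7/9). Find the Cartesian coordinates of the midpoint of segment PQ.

(-901/144, -65/16)

Barycentric coordinates of the midpoint are the average: (-1/4, 23/72, 67/72).
Converting: (-1/4)·U + (23/72)·V + (67/72)·W = (-901/144, -65/16).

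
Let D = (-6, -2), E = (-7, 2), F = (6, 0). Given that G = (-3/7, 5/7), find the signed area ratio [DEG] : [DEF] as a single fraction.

[DEF] = ½·((-6)·(2−0) + (-7)·(0−(-2)) + 6·(-2−2)) = ½·(-12 − 14 − 24) = -25.
[DEG] = ½·((-6)·(2−(5/7)) + (-7)·(5/7−(-2)) + (-3/7)·(-2−2)) = ½·(-54/7 − 19 + 12/7) = -25/2, so the ratio is (-25/2)/(-25) = 1/2.

1/2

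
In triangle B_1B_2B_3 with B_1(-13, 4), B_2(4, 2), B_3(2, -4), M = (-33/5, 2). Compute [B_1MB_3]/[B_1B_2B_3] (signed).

1/5

[B_1B_2B_3] = ½·((-13)·(2−(-4)) + 4·(-4−4) + 2·(4−2)) = ½·(-78 − 32 + 4) = -53.
[B_1MB_3] = ½·((-13)·(2−(-4)) + (-33/5)·(-4−4) + 2·(4−2)) = ½·(-78 + 264/5 + 4) = -53/5, so the ratio is (-53/5)/(-53) = 1/5.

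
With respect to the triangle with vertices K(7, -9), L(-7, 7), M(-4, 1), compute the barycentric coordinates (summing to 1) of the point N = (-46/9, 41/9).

Signed area of the reference triangle: [KLM] = ½·(7·(7−1) + (-7)·(1−(-9)) + (-4)·(-9−7)) = ½·(42 − 70 + 64) = 18.
[NLM] = ½·((-46/9)·(7−1) + (-7)·(1−(41/9)) + (-4)·(41/9−7)) = ½·(-92/3 + 224/9 + 88/9) = 2, so the K-coordinate is 2/18 = 1/9.
[KNM] = ½·(7·(41/9−1) + (-46/9)·(1−(-9)) + (-4)·(-9−(41/9))) = ½·(224/9 − 460/9 + 488/9) = 14, so the L-coordinate is 7/9.
[KLN] = ½·(7·(7−(41/9)) + (-7)·(41/9−(-9)) + (-46/9)·(-9−7)) = ½·(154/9 − 854/9 + 736/9) = 2, so the M-coordinate is 1/9.

(1/9, 7/9, 1/9)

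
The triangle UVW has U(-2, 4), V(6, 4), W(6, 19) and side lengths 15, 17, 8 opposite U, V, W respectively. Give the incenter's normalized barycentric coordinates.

(3/8, 17/40, 1/5)

The incenter has barycentric coordinates proportional to the opposite side lengths: (15 : 17 : 8).
Normalizing by 15+17+8 = 40 gives (3/8, 17/40, 1/5).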